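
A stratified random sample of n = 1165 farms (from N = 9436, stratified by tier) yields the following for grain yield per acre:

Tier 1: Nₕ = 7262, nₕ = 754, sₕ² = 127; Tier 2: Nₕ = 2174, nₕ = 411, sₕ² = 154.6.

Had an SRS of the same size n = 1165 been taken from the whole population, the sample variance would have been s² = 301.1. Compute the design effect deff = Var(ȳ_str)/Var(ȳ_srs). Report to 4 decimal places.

Var(ȳ_str) = Σ Wₕ²(1−fₕ)sₕ²/nₕ with Wₕ = Nₕ/9436:
  Tier 1: (7262/9436)²·(1−754/7262)·127/754 = 0.08940469
  Tier 2: (2174/9436)²·(1−411/2174)·154.6/411 = 0.016192118
  → Var(ȳ_str) = 0.10559681.
Var(ȳ_srs) = (1 − 1165/9436)·301.1/1165 = 0.22654523.
deff = 0.10559681 / 0.22654523 = 0.4661.

0.4661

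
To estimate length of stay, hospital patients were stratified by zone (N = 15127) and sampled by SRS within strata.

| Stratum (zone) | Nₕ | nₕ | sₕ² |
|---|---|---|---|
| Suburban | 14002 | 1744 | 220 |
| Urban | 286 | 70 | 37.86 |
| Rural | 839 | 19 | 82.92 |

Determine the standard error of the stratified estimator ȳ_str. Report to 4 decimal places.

Var(ȳ_str) = Σₕ Wₕ²(1 − fₕ)sₕ²/nₕ with Wₕ = Nₕ/N, N = 15127.
Suburban: Wₕ = 0.92562967; term = 0.92562967²·(1 − 0.12455364)·220/1744 = 0.094619419.
Urban: Wₕ = 0.01890659; term = 0.01890659²·(1 − 0.24475524)·37.86/70 = 1.4601475 × 10^-4.
Rural: Wₕ = 0.05546374; term = 0.05546374²·(1 − 0.02264601)·82.92/19 = 0.013121271.
Sum = 0.1078867.
SE = √(0.1078867) = 0.3285.

0.3285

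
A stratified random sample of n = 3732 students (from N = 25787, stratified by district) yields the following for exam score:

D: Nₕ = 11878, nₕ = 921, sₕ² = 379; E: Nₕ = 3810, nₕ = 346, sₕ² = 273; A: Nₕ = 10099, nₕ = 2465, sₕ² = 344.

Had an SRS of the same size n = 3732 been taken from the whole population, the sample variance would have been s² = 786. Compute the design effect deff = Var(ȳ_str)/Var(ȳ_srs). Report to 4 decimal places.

Var(ȳ_str) = Σ Wₕ²(1−fₕ)sₕ²/nₕ with Wₕ = Nₕ/25787:
  D: (11878/25787)²·(1−921/11878)·379/921 = 0.08054024
  E: (3810/25787)²·(1−346/3810)·273/346 = 0.015659856
  A: (10099/25787)²·(1−2465/10099)·344/2465 = 0.016179698
  → Var(ȳ_str) = 0.11237979.
Var(ȳ_srs) = (1 − 3732/25787)·786/3732 = 0.18013046.
deff = 0.11237979 / 0.18013046 = 0.6239.

0.6239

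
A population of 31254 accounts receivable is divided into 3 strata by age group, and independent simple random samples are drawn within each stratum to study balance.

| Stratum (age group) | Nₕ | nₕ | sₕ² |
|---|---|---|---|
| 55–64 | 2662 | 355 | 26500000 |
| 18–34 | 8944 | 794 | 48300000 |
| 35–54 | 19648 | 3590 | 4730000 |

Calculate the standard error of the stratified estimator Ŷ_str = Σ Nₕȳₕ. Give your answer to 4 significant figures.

Var(Ŷ_str) = Σₕ Nₕ²(1 − fₕ)sₕ²/nₕ.
55–64: 2662²·(1 − 355/2662)·26500000/355 = 4.5843014 × 10^11.
18–34: 8944²·(1 − 794/8944)·48300000/794 = 4.4342077 × 10^12.
35–54: 19648²·(1 − 3590/19648)·4730000/3590 = 4.1569662 × 10^11.
Sum = 5.3083345 × 10^12.
SE = √(5.3083345 × 10^12) = 2.304 × 10^6.

2.304 × 10^6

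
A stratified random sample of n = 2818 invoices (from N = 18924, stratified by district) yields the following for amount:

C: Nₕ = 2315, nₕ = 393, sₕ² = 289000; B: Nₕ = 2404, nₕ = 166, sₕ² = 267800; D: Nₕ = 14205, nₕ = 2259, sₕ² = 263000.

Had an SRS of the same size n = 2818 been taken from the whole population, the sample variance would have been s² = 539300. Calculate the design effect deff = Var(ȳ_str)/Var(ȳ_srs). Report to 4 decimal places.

Var(ȳ_str) = Σ Wₕ²(1−fₕ)sₕ²/nₕ with Wₕ = Nₕ/18924:
  C: (2315/18924)²·(1−393/2315)·289000/393 = 9.1365828
  B: (2404/18924)²·(1−166/2404)·267800/166 = 24.23657
  D: (14205/18924)²·(1−2259/14205)·263000/2259 = 55.166748
  → Var(ȳ_str) = 88.539901.
Var(ȳ_srs) = (1 − 2818/18924)·539300/2818 = 162.87866.
deff = 88.539901 / 162.87866 = 0.5436.

0.5436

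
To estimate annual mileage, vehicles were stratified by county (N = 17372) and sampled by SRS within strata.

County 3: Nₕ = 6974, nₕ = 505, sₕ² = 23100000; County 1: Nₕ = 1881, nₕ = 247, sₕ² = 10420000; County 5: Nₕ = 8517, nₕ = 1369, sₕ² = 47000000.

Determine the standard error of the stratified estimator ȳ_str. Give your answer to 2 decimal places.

Var(ȳ_str) = Σₕ Wₕ²(1 − fₕ)sₕ²/nₕ with Wₕ = Nₕ/N, N = 17372.
County 3: Wₕ = 0.40145061; term = 0.40145061²·(1 − 0.07241182)·23100000/505 = 6838.1725.
County 1: Wₕ = 0.10827769; term = 0.10827769²·(1 − 0.13131313)·10420000/247 = 429.64719.
County 5: Wₕ = 0.49027170; term = 0.49027170²·(1 − 0.16073735)·47000000/1369 = 6925.7364.
Sum = 14193.556.
SE = √(14193.556) = 119.14.

119.14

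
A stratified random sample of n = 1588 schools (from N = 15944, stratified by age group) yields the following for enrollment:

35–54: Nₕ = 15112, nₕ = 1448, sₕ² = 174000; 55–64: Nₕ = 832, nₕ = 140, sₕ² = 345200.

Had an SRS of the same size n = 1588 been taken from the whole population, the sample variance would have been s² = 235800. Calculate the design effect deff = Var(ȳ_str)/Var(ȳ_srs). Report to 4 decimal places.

Var(ȳ_str) = Σ Wₕ²(1−fₕ)sₕ²/nₕ with Wₕ = Nₕ/15944:
  35–54: (15112/15944)²·(1−1448/15112)·174000/1448 = 97.608112
  55–64: (832/15944)²·(1−140/832)·345200/140 = 5.5844139
  → Var(ȳ_str) = 103.19253.
Var(ȳ_srs) = (1 − 1588/15944)·235800/1588 = 133.6994.
deff = 103.19253 / 133.6994 = 0.7718.

0.7718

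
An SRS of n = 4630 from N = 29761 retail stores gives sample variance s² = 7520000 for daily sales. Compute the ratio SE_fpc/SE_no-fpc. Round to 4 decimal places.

f = n/N = 4630/29761 = 0.15557273.
SE_no-fpc = √(s²/n) = 40.301241; SE_fpc = √((1−f)s²/n) = 37.033909.
Ratio = √(1−f) = 0.91892724.

0.9189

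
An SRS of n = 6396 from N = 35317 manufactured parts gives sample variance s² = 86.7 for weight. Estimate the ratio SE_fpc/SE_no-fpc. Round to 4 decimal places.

f = n/N = 6396/35317 = 0.18110259.
SE_no-fpc = √(s²/n) = 0.11642743; SE_fpc = √((1−f)s²/n) = 0.10535862.
Ratio = √(1−f) = 0.90492951.

0.9049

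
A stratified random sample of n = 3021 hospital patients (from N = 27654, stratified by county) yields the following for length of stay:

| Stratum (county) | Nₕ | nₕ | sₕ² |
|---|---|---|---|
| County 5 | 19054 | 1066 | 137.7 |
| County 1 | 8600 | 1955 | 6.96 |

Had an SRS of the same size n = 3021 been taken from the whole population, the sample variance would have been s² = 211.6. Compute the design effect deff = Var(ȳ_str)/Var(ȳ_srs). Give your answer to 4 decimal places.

0.9322

Var(ȳ_str) = Σ Wₕ²(1−fₕ)sₕ²/nₕ with Wₕ = Nₕ/27654:
  County 5: (19054/27654)²·(1−1066/19054)·137.7/1066 = 0.057893507
  County 1: (8600/27654)²·(1−1955/8600)·6.96/1955 = 2.6603575 × 10^-4
  → Var(ȳ_str) = 0.058159543.
Var(ȳ_srs) = (1 − 3021/27654)·211.6/3021 = 0.062391336.
deff = 0.058159543 / 0.062391336 = 0.9322.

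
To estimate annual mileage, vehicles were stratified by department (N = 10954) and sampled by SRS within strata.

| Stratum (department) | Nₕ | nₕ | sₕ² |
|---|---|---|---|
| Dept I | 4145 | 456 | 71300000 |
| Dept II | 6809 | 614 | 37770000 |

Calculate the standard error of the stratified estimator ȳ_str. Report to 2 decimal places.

Var(ȳ_str) = Σₕ Wₕ²(1 − fₕ)sₕ²/nₕ with Wₕ = Nₕ/N, N = 10954.
Dept I: Wₕ = 0.37840058; term = 0.37840058²·(1 − 0.11001206)·71300000/456 = 19925.646.
Dept II: Wₕ = 0.62159942; term = 0.62159942²·(1 − 0.09017477)·37770000/614 = 21625.083.
Sum = 41550.729.
SE = √(41550.729) = 203.84.

203.84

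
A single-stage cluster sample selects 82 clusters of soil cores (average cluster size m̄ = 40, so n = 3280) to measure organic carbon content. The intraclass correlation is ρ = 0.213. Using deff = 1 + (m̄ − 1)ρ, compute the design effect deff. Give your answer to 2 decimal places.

9.31

deff = 1 + (40 − 1)·0.213 = 1 + 8.307 = 9.307.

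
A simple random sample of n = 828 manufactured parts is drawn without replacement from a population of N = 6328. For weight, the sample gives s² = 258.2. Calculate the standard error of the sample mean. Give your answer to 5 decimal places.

0.52061

Under SRS without replacement, Var(ȳ) = (1 − f)·s²/n with f = n/N = 828/6328 = 0.13084703.
Var(ȳ) = (1 − 0.13084703)·258.2/828 = 0.86915297·0.31183575 = 0.27103297.
SE(ȳ) = √(0.27103297) = 0.52061.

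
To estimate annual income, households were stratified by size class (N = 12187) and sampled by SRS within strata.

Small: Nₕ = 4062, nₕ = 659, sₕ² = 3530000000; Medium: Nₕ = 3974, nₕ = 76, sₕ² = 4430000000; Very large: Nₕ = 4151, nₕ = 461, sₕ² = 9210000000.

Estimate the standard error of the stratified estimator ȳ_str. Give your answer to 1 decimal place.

2939.1

Var(ȳ_str) = Σₕ Wₕ²(1 − fₕ)sₕ²/nₕ with Wₕ = Nₕ/N, N = 12187.
Small: Wₕ = 0.33330598; term = 0.33330598²·(1 − 0.16223535)·3530000000/659 = 498537.16.
Medium: Wₕ = 0.32608517; term = 0.32608517²·(1 − 0.01912431)·4430000000/76 = 6.0794769 × 10^6.
Very large: Wₕ = 0.34060885; term = 0.34060885²·(1 − 0.11105758)·9210000000/461 = 2.0603651 × 10^6.
Sum = 8.6383792 × 10^6.
SE = √(8.6383792 × 10^6) = 2939.1.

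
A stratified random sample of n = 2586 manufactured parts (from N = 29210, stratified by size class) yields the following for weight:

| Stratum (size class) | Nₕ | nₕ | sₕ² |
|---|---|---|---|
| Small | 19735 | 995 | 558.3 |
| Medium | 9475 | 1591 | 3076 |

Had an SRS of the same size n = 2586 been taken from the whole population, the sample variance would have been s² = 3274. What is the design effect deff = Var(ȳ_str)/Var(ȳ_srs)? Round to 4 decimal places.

Var(ȳ_str) = Σ Wₕ²(1−fₕ)sₕ²/nₕ with Wₕ = Nₕ/29210:
  Small: (19735/29210)²·(1−995/19735)·558.3/995 = 0.24321376
  Medium: (9475/29210)²·(1−1591/9475)·3076/1591 = 0.16926956
  → Var(ȳ_str) = 0.41248332.
Var(ȳ_srs) = (1 − 2586/29210)·3274/2586 = 1.153963.
deff = 0.41248332 / 1.153963 = 0.3574.

0.3574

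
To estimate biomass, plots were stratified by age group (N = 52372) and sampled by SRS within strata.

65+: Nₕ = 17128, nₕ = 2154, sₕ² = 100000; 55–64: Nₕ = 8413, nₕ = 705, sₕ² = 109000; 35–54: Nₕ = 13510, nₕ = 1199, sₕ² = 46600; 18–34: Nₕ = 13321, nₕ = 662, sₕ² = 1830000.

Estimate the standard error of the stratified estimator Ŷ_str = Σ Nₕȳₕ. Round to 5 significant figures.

Var(Ŷ_str) = Σₕ Nₕ²(1 − fₕ)sₕ²/nₕ.
65+: 17128²·(1 − 2154/17128)·100000/2154 = 1.1906902 × 10^10.
55–64: 8413²·(1 − 705/8413)·109000/705 = 1.0026053 × 10^10.
35–54: 13510²·(1 − 1199/13510)·46600/1199 = 6.4642094 × 10^9.
18–34: 13321²·(1 − 662/13321)·1830000/662 = 4.6615391 × 10^11.
Sum = 4.9455107 × 10^11.
SE = √(4.9455107 × 10^11) = 703240.

703240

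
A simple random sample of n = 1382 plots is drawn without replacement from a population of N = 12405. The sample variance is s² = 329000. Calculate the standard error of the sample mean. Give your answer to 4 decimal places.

14.5444

Under SRS without replacement, Var(ȳ) = (1 − f)·s²/n with f = n/N = 1382/12405 = 0.11140669.
Var(ȳ) = (1 − 0.11140669)·329000/1382 = 0.88859331·238.06078 = 211.53922.
SE(ȳ) = √(211.53922) = 14.5444.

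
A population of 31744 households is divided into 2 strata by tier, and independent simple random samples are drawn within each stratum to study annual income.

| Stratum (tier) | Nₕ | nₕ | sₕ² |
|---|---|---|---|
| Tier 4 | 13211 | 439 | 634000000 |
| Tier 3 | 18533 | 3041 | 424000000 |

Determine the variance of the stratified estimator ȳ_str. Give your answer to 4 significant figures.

Var(ȳ_str) = Σₕ Wₕ²(1 − fₕ)sₕ²/nₕ with Wₕ = Nₕ/N, N = 31744.
Tier 4: Wₕ = 0.41617314; term = 0.41617314²·(1 − 0.03322988)·634000000/439 = 241822.13.
Tier 3: Wₕ = 0.58382686; term = 0.58382686²·(1 − 0.16408568)·424000000/3041 = 39726.413.
Sum = 281548.54.

281500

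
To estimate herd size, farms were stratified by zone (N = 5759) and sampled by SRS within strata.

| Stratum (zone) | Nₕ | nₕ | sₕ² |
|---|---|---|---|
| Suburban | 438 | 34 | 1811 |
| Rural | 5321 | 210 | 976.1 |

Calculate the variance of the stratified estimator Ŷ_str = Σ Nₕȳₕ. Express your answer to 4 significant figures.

Var(Ŷ_str) = Σₕ Nₕ²(1 − fₕ)sₕ²/nₕ.
Suburban: 438²·(1 − 34/438)·1811/34 = 9.4252962 × 10^6.
Rural: 5321²·(1 − 210/5321)·976.1/210 = 1.2640788 × 10^8.
Sum = 1.3583318 × 10^8.

1.358 × 10^8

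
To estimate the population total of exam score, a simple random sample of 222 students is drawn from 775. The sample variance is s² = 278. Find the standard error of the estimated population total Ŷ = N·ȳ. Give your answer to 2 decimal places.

732.59

Var(Ŷ) = N²·Var(ȳ) = N²·(1 − n/N)·s²/n.
f = 222/775 = 0.28645161; Var(ȳ) = 0.71354839·278/222 = 0.89354257.
Var(Ŷ) = 775² · 0.89354257 = 536684.01.
SE(Ŷ) = √(536684.01) = 732.59.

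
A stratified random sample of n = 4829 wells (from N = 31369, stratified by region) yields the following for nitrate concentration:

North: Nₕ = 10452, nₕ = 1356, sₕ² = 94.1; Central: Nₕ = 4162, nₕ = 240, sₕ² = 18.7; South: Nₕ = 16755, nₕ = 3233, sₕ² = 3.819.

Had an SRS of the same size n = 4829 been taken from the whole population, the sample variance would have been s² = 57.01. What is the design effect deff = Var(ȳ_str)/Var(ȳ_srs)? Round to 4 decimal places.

0.8279

Var(ȳ_str) = Σ Wₕ²(1−fₕ)sₕ²/nₕ with Wₕ = Nₕ/31369:
  North: (10452/31369)²·(1−1356/10452)·94.1/1356 = 0.0067046859
  Central: (4162/31369)²·(1−240/4162)·18.7/240 = 0.0012925242
  South: (16755/31369)²·(1−3233/16755)·3.819/3233 = 2.7197436 × 10^-4
  → Var(ȳ_str) = 0.0082691845.
Var(ȳ_srs) = (1 − 4829/31369)·57.01/4829 = 0.0099883575.
deff = 0.0082691845 / 0.0099883575 = 0.8279.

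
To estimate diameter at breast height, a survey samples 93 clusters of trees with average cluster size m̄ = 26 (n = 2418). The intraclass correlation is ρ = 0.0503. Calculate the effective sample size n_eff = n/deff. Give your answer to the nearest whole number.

1071

deff = 1 + (26 − 1)·0.0503 = 1 + 1.2575 = 2.2575.
n_eff = 2418 / 2.2575 = 1071.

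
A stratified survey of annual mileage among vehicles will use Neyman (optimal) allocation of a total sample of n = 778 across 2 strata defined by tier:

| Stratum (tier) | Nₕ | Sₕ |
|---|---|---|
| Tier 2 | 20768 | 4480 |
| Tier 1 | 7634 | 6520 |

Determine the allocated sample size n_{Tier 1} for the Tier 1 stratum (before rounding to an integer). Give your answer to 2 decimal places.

271.15

Neyman allocation: nₕ = n·NₕSₕ / Σⱼ NⱼSⱼ.
Σ NⱼSⱼ = 20768·4480 + 7634·6520 = 1.4281432 × 10^8.
n_{Tier 1} = 778·7634·6520 / (1.4281432 × 10^8) = 271.15.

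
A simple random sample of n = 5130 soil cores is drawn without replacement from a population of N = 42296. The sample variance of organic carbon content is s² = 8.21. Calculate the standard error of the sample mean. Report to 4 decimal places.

Under SRS without replacement, Var(ȳ) = (1 − f)·s²/n with f = n/N = 5130/42296 = 0.12128807.
Var(ȳ) = (1 − 0.12128807)·8.21/5130 = 0.87871193·0.0016003899 = 0.0014062817.
SE(ȳ) = √(0.0014062817) = 0.0375.

0.0375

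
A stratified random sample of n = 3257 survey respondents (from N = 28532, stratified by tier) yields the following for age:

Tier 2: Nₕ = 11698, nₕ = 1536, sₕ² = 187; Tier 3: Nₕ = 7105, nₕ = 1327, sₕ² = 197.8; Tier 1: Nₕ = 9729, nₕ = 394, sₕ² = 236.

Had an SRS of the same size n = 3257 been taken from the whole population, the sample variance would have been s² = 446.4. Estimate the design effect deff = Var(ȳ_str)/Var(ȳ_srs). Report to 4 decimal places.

0.7587

Var(ȳ_str) = Σ Wₕ²(1−fₕ)sₕ²/nₕ with Wₕ = Nₕ/28532:
  Tier 2: (11698/28532)²·(1−1536/11698)·187/1536 = 0.017777749
  Tier 3: (7105/28532)²·(1−1327/7105)·197.8/1327 = 0.0075167924
  Tier 1: (9729/28532)²·(1−394/9729)·236/394 = 0.066824217
  → Var(ȳ_str) = 0.092118758.
Var(ȳ_srs) = (1 − 3257/28532)·446.4/3257 = 0.12141305.
deff = 0.092118758 / 0.12141305 = 0.7587.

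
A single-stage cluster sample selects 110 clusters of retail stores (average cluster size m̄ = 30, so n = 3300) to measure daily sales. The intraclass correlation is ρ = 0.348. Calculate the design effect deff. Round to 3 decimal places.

deff = 1 + (30 − 1)·0.348 = 1 + 10.092 = 11.092.

11.092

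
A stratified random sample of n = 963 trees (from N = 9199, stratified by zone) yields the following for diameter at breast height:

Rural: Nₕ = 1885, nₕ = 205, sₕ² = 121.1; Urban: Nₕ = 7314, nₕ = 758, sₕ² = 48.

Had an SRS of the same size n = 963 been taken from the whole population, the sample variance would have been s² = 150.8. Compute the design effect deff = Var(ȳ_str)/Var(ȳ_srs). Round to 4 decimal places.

Var(ȳ_str) = Σ Wₕ²(1−fₕ)sₕ²/nₕ with Wₕ = Nₕ/9199:
  Rural: (1885/9199)²·(1−205/1885)·121.1/205 = 0.022106993
  Urban: (7314/9199)²·(1−758/7314)·48/758 = 0.035882665
  → Var(ȳ_str) = 0.057989658.
Var(ȳ_srs) = (1 − 963/9199)·150.8/963 = 0.14020089.
deff = 0.057989658 / 0.14020089 = 0.4136.

0.4136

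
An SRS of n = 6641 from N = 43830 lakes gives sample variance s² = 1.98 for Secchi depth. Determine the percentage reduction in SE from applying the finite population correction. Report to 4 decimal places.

7.8869

f = n/N = 6641/43830 = 0.15151723.
SE_no-fpc = √(s²/n) = 0.017266959; SE_fpc = √((1−f)s²/n) = 0.015905135.
Ratio = √(1−f) = 0.92113125. Reduction = 100·(1 − 0.92113125) = 7.8869%.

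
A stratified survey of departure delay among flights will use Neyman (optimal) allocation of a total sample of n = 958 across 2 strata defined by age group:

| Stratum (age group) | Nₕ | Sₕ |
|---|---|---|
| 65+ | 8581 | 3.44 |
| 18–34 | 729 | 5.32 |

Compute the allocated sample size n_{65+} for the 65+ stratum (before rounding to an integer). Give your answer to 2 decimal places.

846.75

Neyman allocation: nₕ = n·NₕSₕ / Σⱼ NⱼSⱼ.
Σ NⱼSⱼ = 8581·3.44 + 729·5.32 = 33396.92.
n_{65+} = 958·8581·3.44 / 33396.92 = 846.75.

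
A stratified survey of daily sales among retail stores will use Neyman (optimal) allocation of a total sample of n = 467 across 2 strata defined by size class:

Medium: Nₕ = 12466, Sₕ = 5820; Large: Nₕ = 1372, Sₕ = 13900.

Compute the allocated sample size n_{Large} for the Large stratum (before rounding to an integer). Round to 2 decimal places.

97.20

Neyman allocation: nₕ = n·NₕSₕ / Σⱼ NⱼSⱼ.
Σ NⱼSⱼ = 12466·5820 + 1372·13900 = 9.162292 × 10^7.
n_{Large} = 467·1372·13900 / (9.162292 × 10^7) = 97.20.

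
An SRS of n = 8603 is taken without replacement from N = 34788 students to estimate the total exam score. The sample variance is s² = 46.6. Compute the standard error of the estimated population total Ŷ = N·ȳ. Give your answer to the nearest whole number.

2221

Var(Ŷ) = N²·Var(ȳ) = N²·(1 − n/N)·s²/n.
f = 8603/34788 = 0.24729792; Var(ȳ) = 0.75270208·46.6/8603 = 0.0040771727.
Var(Ŷ) = 34788² · 0.0040771727 = 4.9342146 × 10^6.
SE(Ŷ) = √(4.9342146 × 10^6) = 2221.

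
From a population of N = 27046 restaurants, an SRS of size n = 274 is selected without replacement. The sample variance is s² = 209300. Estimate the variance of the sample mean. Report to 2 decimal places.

756.13

Under SRS without replacement, Var(ȳ) = (1 − f)·s²/n with f = n/N = 274/27046 = 0.01013089.
Var(ȳ) = (1 − 0.01013089)·209300/274 = 0.98986911·763.86861 = 756.12995.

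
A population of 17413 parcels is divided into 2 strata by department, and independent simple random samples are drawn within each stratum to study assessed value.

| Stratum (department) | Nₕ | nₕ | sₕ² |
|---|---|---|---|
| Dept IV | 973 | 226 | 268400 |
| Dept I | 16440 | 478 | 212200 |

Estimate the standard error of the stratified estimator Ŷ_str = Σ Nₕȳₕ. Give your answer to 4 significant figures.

Var(Ŷ_str) = Σₕ Nₕ²(1 − fₕ)sₕ²/nₕ.
Dept IV: 973²·(1 − 226/973)·268400/226 = 8.6319221 × 10^8.
Dept I: 16440²·(1 − 478/16440)·212200/478 = 1.1649482 × 10^11.
Sum = 1.1735801 × 10^11.
SE = √(1.1735801 × 10^11) = 342600.

342600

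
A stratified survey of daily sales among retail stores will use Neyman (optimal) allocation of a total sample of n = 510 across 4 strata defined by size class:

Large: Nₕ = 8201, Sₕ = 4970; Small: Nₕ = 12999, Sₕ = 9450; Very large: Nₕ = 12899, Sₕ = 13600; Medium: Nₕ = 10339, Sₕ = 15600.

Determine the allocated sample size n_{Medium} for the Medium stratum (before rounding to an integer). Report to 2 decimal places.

Neyman allocation: nₕ = n·NₕSₕ / Σⱼ NⱼSⱼ.
Σ NⱼSⱼ = 8201·4970 + 12999·9450 + 12899·13600 + 10339·15600 = 5.0031432 × 10^8.
n_{Medium} = 510·10339·15600 / (5.0031432 × 10^8) = 164.41.

164.41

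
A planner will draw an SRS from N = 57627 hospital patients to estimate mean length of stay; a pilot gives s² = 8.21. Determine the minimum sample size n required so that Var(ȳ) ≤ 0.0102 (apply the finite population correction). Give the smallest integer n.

794

Without fpc, n₀ = s²/D = 8.21/0.0102 = 804.9020.
With fpc, (1 − n/N)·s²/n ≤ D requires n ≥ n₀/(1 + n₀/N) = 804.9020/(1 + 804.9020/57627) = 793.8144.
Rounding up, n = 794.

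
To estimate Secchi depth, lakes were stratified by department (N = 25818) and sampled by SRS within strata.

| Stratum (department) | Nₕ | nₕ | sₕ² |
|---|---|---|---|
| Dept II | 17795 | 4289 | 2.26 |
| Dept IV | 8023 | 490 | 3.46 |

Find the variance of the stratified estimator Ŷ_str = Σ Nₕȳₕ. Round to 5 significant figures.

Var(Ŷ_str) = Σₕ Nₕ²(1 − fₕ)sₕ²/nₕ.
Dept II: 17795²·(1 − 4289/17795)·2.26/4289 = 126641.82.
Dept IV: 8023²·(1 − 490/8023)·3.46/490 = 426761.05.
Sum = 553402.87.

553400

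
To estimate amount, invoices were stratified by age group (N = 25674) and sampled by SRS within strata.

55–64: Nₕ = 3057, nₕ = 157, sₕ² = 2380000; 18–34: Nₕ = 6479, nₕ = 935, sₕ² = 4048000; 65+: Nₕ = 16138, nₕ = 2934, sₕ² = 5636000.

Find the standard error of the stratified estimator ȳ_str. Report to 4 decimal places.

Var(ȳ_str) = Σₕ Wₕ²(1 − fₕ)sₕ²/nₕ with Wₕ = Nₕ/N, N = 25674.
55–64: Wₕ = 0.11906988; term = 0.11906988²·(1 − 0.05135754)·2380000/157 = 203.88425.
18–34: Wₕ = 0.25235647; term = 0.25235647²·(1 − 0.14431239)·4048000/935 = 235.92449.
65+: Wₕ = 0.62857365; term = 0.62857365²·(1 − 0.18180692)·5636000/2934 = 620.98202.
Sum = 1060.7908.
SE = √(1060.7908) = 32.5698.

32.5698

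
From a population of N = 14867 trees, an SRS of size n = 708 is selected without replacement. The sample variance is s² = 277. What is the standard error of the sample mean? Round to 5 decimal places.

0.61042

Under SRS without replacement, Var(ȳ) = (1 − f)·s²/n with f = n/N = 708/14867 = 0.04762225.
Var(ȳ) = (1 − 0.04762225)·277/708 = 0.95237775·0.39124294 = 0.37261107.
SE(ȳ) = √(0.37261107) = 0.61042.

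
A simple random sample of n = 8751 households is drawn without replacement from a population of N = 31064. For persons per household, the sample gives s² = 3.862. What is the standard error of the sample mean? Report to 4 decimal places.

Under SRS without replacement, Var(ȳ) = (1 − f)·s²/n with f = n/N = 8751/31064 = 0.28170873.
Var(ȳ) = (1 − 0.28170873)·3.862/8751 = 0.71829127·4.4132099 × 10^-4 = 3.1699702 × 10^-4.
SE(ȳ) = √(3.1699702 × 10^-4) = 0.0178.

0.0178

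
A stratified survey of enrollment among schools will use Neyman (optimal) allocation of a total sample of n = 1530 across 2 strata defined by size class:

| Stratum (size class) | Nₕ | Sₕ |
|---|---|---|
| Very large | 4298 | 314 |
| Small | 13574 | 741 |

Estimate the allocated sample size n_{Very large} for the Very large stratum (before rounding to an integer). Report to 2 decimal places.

Neyman allocation: nₕ = n·NₕSₕ / Σⱼ NⱼSⱼ.
Σ NⱼSⱼ = 4298·314 + 13574·741 = 1.1407906 × 10^7.
n_{Very large} = 1530·4298·314 / (1.1407906 × 10^7) = 181.00.

181.00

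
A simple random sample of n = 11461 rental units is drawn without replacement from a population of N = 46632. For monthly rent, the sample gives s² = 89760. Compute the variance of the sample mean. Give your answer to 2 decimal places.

5.91

Under SRS without replacement, Var(ȳ) = (1 − f)·s²/n with f = n/N = 11461/46632 = 0.24577543.
Var(ȳ) = (1 − 0.24577543)·89760/11461 = 0.75422457·7.8317773 = 5.9069189.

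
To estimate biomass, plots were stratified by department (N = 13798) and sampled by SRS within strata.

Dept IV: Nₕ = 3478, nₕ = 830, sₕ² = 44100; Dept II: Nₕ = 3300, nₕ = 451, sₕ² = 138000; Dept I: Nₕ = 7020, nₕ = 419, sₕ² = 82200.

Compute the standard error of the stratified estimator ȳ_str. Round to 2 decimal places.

8.09

Var(ȳ_str) = Σₕ Wₕ²(1 − fₕ)sₕ²/nₕ with Wₕ = Nₕ/N, N = 13798.
Dept IV: Wₕ = 0.25206552; term = 0.25206552²·(1 − 0.23864290)·44100/830 = 2.5702524.
Dept II: Wₕ = 0.23916510; term = 0.23916510²·(1 − 0.13666667)·138000/451 = 15.110424.
Dept I: Wₕ = 0.50876939; term = 0.50876939²·(1 − 0.05968661)·82200/419 = 47.749888.
Sum = 65.430564.
SE = √(65.430564) = 8.09.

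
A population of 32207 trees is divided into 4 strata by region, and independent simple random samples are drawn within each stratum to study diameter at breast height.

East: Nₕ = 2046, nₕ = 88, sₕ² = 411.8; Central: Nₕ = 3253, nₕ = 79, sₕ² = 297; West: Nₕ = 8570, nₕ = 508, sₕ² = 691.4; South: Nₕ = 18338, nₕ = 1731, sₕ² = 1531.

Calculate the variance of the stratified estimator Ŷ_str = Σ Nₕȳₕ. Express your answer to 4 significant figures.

4.210 × 10^8

Var(Ŷ_str) = Σₕ Nₕ²(1 − fₕ)sₕ²/nₕ.
East: 2046²·(1 − 88/2046)·411.8/88 = 1.8746577 × 10^7.
Central: 3253²·(1 − 79/3253)·297/79 = 3.8816855 × 10^7.
West: 8570²·(1 − 508/8570)·691.4/508 = 9.4034946 × 10^7.
South: 18338²·(1 − 1731/18338)·1531/1731 = 2.6935267 × 10^8.
Sum = 4.2095105 × 10^8.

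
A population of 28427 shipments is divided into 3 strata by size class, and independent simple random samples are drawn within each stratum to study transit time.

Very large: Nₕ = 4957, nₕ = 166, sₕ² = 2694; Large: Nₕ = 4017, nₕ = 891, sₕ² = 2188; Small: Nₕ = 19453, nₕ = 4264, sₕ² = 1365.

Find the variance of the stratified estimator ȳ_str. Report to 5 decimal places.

Var(ȳ_str) = Σₕ Wₕ²(1 − fₕ)sₕ²/nₕ with Wₕ = Nₕ/N, N = 28427.
Very large: Wₕ = 0.17437647; term = 0.17437647²·(1 − 0.03348800)·2694/166 = 0.47694965.
Large: Wₕ = 0.14130932; term = 0.14130932²·(1 − 0.22180732)·2188/891 = 0.038159121.
Small: Wₕ = 0.68431421; term = 0.68431421²·(1 − 0.21919498)·1365/4264 = 0.11704939.
Sum = 0.63215816.

0.63216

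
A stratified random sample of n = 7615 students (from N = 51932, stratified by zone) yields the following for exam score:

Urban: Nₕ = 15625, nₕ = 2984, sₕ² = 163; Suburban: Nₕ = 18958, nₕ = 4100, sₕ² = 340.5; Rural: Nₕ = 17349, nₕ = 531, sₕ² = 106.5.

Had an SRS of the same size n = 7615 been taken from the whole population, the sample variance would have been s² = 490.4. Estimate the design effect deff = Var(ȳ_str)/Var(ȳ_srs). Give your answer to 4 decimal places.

0.6255

Var(ȳ_str) = Σ Wₕ²(1−fₕ)sₕ²/nₕ with Wₕ = Nₕ/51932:
  Urban: (15625/51932)²·(1−2984/15625)·163/2984 = 0.0040005541
  Suburban: (18958/51932)²·(1−4100/18958)·340.5/4100 = 0.0086739324
  Rural: (17349/51932)²·(1−531/17349)·106.5/531 = 0.021698703
  → Var(ȳ_str) = 0.03437319.
Var(ȳ_srs) = (1 − 7615/51932)·490.4/7615 = 0.054956094.
deff = 0.03437319 / 0.054956094 = 0.6255.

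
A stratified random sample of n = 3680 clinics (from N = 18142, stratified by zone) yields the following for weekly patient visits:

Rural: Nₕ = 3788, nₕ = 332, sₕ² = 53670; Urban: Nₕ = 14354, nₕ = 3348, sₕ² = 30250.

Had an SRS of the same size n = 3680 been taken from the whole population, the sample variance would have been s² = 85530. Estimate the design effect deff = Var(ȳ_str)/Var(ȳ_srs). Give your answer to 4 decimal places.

0.5811

Var(ȳ_str) = Σ Wₕ²(1−fₕ)sₕ²/nₕ with Wₕ = Nₕ/18142:
  Rural: (3788/18142)²·(1−332/3788)·53670/332 = 6.4299396
  Urban: (14354/18142)²·(1−3348/14354)·30250/3348 = 4.3368266
  → Var(ȳ_str) = 10.766766.
Var(ȳ_srs) = (1 − 3680/18142)·85530/3680 = 18.527373.
deff = 10.766766 / 18.527373 = 0.5811.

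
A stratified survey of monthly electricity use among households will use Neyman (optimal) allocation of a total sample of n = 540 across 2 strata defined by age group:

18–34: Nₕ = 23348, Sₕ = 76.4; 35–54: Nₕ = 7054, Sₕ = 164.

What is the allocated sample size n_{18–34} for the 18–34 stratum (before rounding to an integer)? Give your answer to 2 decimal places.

327.56

Neyman allocation: nₕ = n·NₕSₕ / Σⱼ NⱼSⱼ.
Σ NⱼSⱼ = 23348·76.4 + 7054·164 = 2.9406432 × 10^6.
n_{18–34} = 540·23348·76.4 / (2.9406432 × 10^6) = 327.56.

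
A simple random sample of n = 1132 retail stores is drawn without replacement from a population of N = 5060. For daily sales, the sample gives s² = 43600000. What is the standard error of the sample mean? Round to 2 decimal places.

Under SRS without replacement, Var(ȳ) = (1 − f)·s²/n with f = n/N = 1132/5060 = 0.22371542.
Var(ȳ) = (1 − 0.22371542)·43600000/1132 = 0.77628458·38515.901 = 29899.3.
SE(ȳ) = √(29899.3) = 172.91.

172.91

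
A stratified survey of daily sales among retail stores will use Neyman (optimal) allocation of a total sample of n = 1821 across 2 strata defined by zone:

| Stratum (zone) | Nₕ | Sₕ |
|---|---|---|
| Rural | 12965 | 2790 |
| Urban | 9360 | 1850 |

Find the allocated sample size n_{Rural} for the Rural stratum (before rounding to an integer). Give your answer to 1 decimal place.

Neyman allocation: nₕ = n·NₕSₕ / Σⱼ NⱼSⱼ.
Σ NⱼSⱼ = 12965·2790 + 9360·1850 = 5.348835 × 10^7.
n_{Rural} = 1821·12965·2790 / (5.348835 × 10^7) = 1231.5.

1231.5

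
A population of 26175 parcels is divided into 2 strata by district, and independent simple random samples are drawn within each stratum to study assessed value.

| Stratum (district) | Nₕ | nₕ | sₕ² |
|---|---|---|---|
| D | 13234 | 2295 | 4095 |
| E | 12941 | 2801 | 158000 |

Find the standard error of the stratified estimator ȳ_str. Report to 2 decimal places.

Var(ȳ_str) = Σₕ Wₕ²(1 − fₕ)sₕ²/nₕ with Wₕ = Nₕ/N, N = 26175.
D: Wₕ = 0.50559694; term = 0.50559694²·(1 − 0.17341696)·4095/2295 = 0.37702191.
E: Wₕ = 0.49440306; term = 0.49440306²·(1 − 0.21644386)·158000/2801 = 10.803796.
Sum = 11.180818.
SE = √(11.180818) = 3.34.

3.34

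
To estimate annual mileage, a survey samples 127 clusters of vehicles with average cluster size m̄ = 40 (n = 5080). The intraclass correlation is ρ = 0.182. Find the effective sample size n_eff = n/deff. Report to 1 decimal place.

deff = 1 + (40 − 1)·0.182 = 1 + 7.098 = 8.098.
n_eff = 5080 / 8.098 = 627.3.

627.3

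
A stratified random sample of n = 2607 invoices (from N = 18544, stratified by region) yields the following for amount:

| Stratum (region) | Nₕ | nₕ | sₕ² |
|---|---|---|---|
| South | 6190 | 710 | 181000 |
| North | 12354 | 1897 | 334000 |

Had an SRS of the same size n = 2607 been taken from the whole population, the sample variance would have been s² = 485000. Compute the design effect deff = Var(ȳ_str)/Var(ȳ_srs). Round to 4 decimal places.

Var(ȳ_str) = Σ Wₕ²(1−fₕ)sₕ²/nₕ with Wₕ = Nₕ/18544:
  South: (6190/18544)²·(1−710/6190)·181000/710 = 25.146908
  North: (12354/18544)²·(1−1897/12354)·334000/1897 = 66.143474
  → Var(ȳ_str) = 91.290382.
Var(ȳ_srs) = (1 − 2607/18544)·485000/2607 = 159.88358.
deff = 91.290382 / 159.88358 = 0.5710.

0.5710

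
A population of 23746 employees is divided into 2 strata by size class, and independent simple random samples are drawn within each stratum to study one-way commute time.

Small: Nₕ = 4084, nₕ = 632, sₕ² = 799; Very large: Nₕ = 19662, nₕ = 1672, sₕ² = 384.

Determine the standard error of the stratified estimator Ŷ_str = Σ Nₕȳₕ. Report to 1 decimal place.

Var(Ŷ_str) = Σₕ Nₕ²(1 − fₕ)sₕ²/nₕ.
Small: 4084²·(1 − 632/4084)·799/632 = 1.7823222 × 10^7.
Very large: 19662²·(1 − 1672/19662)·384/1672 = 8.1236987 × 10^7.
Sum = 9.9060209 × 10^7.
SE = √(9.9060209 × 10^7) = 9952.9.

9952.9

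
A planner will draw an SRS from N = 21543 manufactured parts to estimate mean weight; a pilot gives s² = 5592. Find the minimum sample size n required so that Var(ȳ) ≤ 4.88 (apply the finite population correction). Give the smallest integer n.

1089

Without fpc, n₀ = s²/D = 5592/4.88 = 1145.9016.
With fpc, (1 − n/N)·s²/n ≤ D requires n ≥ n₀/(1 + n₀/N) = 1145.9016/(1 + 1145.9016/21543) = 1088.0279.
Rounding up, n = 1089.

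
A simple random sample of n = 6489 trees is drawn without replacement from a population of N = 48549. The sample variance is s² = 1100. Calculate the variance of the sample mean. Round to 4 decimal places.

Under SRS without replacement, Var(ȳ) = (1 − f)·s²/n with f = n/N = 6489/48549 = 0.13365878.
Var(ȳ) = (1 − 0.13365878)·1100/6489 = 0.86634122·0.16951765 = 0.14686012.

0.1469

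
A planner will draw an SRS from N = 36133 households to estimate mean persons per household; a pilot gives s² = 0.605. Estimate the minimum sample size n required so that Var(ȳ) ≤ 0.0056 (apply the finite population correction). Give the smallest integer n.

108

Without fpc, n₀ = s²/D = 0.605/0.0056 = 108.0357.
With fpc, (1 − n/N)·s²/n ≤ D requires n ≥ n₀/(1 + n₀/N) = 108.0357/(1 + 108.0357/36133) = 107.7136.
Rounding up, n = 108.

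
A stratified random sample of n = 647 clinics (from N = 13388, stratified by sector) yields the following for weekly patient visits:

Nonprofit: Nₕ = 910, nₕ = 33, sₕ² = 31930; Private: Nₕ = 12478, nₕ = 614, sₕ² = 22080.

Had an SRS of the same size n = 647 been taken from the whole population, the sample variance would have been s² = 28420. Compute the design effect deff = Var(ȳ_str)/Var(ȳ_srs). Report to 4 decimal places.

0.8136

Var(ȳ_str) = Σ Wₕ²(1−fₕ)sₕ²/nₕ with Wₕ = Nₕ/13388:
  Nonprofit: (910/13388)²·(1−33/910)·31930/33 = 4.3081871
  Private: (12478/13388)²·(1−614/12478)·22080/614 = 29.701297
  → Var(ȳ_str) = 34.009484.
Var(ȳ_srs) = (1 − 647/13388)·28420/647 = 41.803015.
deff = 34.009484 / 41.803015 = 0.8136.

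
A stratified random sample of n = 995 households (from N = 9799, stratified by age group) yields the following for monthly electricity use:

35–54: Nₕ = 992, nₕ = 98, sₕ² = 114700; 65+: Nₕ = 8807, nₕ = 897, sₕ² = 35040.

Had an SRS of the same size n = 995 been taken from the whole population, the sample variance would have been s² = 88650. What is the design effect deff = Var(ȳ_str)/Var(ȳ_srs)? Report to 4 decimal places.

0.4891

Var(ȳ_str) = Σ Wₕ²(1−fₕ)sₕ²/nₕ with Wₕ = Nₕ/9799:
  35–54: (992/9799)²·(1−98/992)·114700/98 = 10.809933
  65+: (8807/9799)²·(1−897/8807)·35040/897 = 28.340834
  → Var(ȳ_str) = 39.150767.
Var(ȳ_srs) = (1 − 995/9799)·88650/995 = 80.048636.
deff = 39.150767 / 80.048636 = 0.4891.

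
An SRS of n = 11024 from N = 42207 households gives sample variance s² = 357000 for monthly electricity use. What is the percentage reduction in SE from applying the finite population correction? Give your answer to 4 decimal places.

14.0459

f = n/N = 11024/42207 = 0.26118890.
SE_no-fpc = √(s²/n) = 5.6906845; SE_fpc = √((1−f)s²/n) = 4.8913778.
Ratio = √(1−f) = 0.85954121. Reduction = 100·(1 − 0.85954121) = 14.0459%.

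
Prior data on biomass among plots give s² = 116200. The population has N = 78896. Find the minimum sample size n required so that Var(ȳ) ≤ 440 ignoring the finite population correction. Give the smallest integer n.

265

Without fpc, n₀ = s²/D = 116200/440 = 264.0909.
Rounding up, n = 265.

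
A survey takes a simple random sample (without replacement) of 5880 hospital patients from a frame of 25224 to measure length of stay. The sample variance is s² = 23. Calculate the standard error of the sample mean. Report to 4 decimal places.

Under SRS without replacement, Var(ȳ) = (1 − f)·s²/n with f = n/N = 5880/25224 = 0.23311132.
Var(ȳ) = (1 − 0.23311132)·23/5880 = 0.76688868·0.0039115646 = 0.0029997346.
SE(ȳ) = √(0.0029997346) = 0.0548.

0.0548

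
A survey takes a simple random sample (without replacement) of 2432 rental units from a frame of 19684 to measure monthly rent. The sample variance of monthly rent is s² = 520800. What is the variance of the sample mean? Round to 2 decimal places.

Under SRS without replacement, Var(ȳ) = (1 − f)·s²/n with f = n/N = 2432/19684 = 0.12355212.
Var(ȳ) = (1 − 0.12355212)·520800/2432 = 0.87644788·214.14474 = 187.6867.

187.69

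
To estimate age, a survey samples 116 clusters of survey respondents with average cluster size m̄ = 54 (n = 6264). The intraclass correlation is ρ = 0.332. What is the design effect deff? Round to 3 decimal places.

deff = 1 + (54 − 1)·0.332 = 1 + 17.596 = 18.596.

18.596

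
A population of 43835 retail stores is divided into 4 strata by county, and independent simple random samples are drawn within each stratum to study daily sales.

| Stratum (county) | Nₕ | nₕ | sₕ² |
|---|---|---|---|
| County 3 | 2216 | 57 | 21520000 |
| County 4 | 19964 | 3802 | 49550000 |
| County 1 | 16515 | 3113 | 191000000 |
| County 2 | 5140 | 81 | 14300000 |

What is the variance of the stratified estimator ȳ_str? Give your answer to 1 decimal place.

12585.0

Var(ȳ_str) = Σₕ Wₕ²(1 − fₕ)sₕ²/nₕ with Wₕ = Nₕ/N, N = 43835.
County 3: Wₕ = 0.05055321; term = 0.05055321²·(1 − 0.02572202)·21520000/57 = 940.04315.
County 4: Wₕ = 0.45543515; term = 0.45543515²·(1 − 0.19044280)·49550000/3802 = 2188.4276.
County 1: Wₕ = 0.37675374; term = 0.37675374²·(1 − 0.18849531)·191000000/3113 = 7067.4121.
County 2: Wₕ = 0.11725790; term = 0.11725790²·(1 − 0.01575875)·14300000/81 = 2389.1136.
Sum = 12584.996.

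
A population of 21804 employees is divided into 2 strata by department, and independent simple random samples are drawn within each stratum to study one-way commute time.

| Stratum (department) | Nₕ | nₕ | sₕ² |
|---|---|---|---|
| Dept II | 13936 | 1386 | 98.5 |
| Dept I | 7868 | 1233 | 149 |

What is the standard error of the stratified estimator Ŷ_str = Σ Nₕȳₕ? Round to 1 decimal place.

Var(Ŷ_str) = Σₕ Nₕ²(1 − fₕ)sₕ²/nₕ.
Dept II: 13936²·(1 − 1386/13936)·98.5/1386 = 1.2429534 × 10^7.
Dept I: 7868²·(1 − 1233/7868)·149/1233 = 6.3085343 × 10^6.
Sum = 1.8738068 × 10^7.
SE = √(1.8738068 × 10^7) = 4328.7.

4328.7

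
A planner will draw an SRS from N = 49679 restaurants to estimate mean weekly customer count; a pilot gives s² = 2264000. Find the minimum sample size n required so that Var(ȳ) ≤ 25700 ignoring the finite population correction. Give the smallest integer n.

89

Without fpc, n₀ = s²/D = 2264000/25700 = 88.0934.
Rounding up, n = 89.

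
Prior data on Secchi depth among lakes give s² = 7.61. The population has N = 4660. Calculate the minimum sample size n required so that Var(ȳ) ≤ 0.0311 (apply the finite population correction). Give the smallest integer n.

233

Without fpc, n₀ = s²/D = 7.61/0.0311 = 244.6945.
With fpc, (1 − n/N)·s²/n ≤ D requires n ≥ n₀/(1 + n₀/N) = 244.6945/(1 + 244.6945/4660) = 232.4867.
Rounding up, n = 233.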